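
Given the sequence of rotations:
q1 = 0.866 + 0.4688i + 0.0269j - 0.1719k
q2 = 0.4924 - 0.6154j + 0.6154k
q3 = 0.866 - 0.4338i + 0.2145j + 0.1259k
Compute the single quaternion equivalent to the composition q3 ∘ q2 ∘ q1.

q2 · q1 = 0.5488 + 0.3201i - 0.2312j + 0.7368k
q3 · q2 · q1 = 0.5709 + 0.2263i + 0.2774j + 0.7388k
0.5709 + 0.2263i + 0.2774j + 0.7388k


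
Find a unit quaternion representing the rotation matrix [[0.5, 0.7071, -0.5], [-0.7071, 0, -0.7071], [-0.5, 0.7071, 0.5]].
0.7071 + 0.5i - 0.5k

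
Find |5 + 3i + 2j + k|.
√39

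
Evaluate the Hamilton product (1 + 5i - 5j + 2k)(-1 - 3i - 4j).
-6 - 5j - 37k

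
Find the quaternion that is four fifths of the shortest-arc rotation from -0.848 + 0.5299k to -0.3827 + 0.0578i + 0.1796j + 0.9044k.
-0.495 + 0.0474i + 0.1473j + 0.855k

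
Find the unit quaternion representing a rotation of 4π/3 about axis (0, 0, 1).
-0.5 + 0.866k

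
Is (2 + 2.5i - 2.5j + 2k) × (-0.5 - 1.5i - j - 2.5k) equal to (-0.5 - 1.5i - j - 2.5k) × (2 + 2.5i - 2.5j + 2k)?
No: pq = 5.25 + 4i + 2.5j - 12.25k ≠ 5.25 - 12.5i - 4j + 0.25k = qp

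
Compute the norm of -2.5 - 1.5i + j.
3.082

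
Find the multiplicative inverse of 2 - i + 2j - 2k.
0.1538 + 0.0769i - 0.1538j + 0.1538k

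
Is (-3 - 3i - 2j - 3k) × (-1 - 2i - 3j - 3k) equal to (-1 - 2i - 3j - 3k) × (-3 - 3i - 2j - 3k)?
No: pq = -18 + 6i + 8j + 17k ≠ -18 + 12i + 14j + 7k = qp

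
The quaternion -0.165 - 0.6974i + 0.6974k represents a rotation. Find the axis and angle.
axis = (-√2/2, 0, √2/2), θ = 199°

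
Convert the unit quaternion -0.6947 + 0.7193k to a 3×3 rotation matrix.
[[-0.0348, 0.9994, 0], [-0.9994, -0.0348, 0], [0, 0, 1]]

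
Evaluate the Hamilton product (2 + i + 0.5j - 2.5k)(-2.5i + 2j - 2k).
-3.5 - i + 12.25j - 0.75k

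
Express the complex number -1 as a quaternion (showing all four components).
-1 + 0i + 0j + 0k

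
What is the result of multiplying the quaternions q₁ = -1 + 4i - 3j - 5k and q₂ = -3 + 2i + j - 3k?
-17 + 10j + 28k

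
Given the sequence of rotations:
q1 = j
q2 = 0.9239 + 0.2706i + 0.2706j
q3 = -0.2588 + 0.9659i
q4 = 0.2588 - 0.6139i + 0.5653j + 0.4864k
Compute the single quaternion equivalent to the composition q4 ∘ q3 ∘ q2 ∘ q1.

q2 · q1 = -0.2706 + 0.9239j + 0.2706k
q3 · q2 · q1 = 0.07 - 0.2614i - 0.5005j + 0.8224k
q4 · q3 · q2 · q1 = -0.2594 + 0.5977i + 0.2878j + 0.7019k
-0.2594 + 0.5977i + 0.2878j + 0.7019k


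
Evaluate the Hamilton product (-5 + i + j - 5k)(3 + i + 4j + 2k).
-10 + 20i - 24j - 22k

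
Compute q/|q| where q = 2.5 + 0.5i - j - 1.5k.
0.8006 + 0.1601i - 0.3203j - 0.4804k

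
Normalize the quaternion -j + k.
-0.7071j + 0.7071k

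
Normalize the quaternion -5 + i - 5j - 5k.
-0.5735 + 0.1147i - 0.5735j - 0.5735k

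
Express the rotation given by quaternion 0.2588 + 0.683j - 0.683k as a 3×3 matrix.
[[-0.866, 0.3535, 0.3535], [-0.3535, 0.067, -0.933], [-0.3535, -0.933, 0.067]]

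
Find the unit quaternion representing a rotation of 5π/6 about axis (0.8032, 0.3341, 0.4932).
0.2588 + 0.7758i + 0.3227j + 0.4764k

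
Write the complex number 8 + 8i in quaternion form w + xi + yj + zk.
8 + 8i + 0j + 0k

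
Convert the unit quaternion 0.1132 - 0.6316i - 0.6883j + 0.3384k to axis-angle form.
axis = (-0.6357, -0.6928, 0.3406), θ = 167°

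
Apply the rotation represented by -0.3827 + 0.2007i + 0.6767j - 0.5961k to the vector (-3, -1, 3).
(-0.207, -4.352, 0.135)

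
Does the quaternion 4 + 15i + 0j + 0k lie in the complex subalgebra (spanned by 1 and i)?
Yes. The quaternion 4 + 15i has j- and k-coefficients y = z = 0, so it lies in the complex subalgebra spanned by 1 and i.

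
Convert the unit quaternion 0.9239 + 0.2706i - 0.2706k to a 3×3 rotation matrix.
[[0.8536, 0.5, -0.1464], [-0.5, 0.7071, -0.5], [-0.1464, 0.5, 0.8536]]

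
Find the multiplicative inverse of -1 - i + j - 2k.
-0.1429 + 0.1429i - 0.1429j + 0.2857k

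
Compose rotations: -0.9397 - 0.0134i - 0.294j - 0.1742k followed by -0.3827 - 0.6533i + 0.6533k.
0.4647 + 0.8111i - 0.01j - 0.3552k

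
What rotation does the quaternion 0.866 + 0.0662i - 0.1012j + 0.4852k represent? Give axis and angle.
axis = (0.1324, -0.2024, 0.9703), θ = π/3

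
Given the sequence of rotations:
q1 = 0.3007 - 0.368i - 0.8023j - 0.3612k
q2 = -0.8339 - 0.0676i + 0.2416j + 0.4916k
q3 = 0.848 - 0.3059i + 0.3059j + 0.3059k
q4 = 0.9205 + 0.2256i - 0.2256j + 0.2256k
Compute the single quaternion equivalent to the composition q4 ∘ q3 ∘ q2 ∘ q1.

q2 · q1 = 0.0958 + 0.5937i + 0.5364j + 0.5922k
q3 · q2 · q1 = -0.0824 + 0.4912i + 0.8469j + 0.1858k
q4 · q3 · q2 · q1 = -0.0375 + 0.2006i + 0.8671j + 0.4543k
-0.0375 + 0.2006i + 0.8671j + 0.4543k


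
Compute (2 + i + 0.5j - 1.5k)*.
2 - i - 0.5j + 1.5k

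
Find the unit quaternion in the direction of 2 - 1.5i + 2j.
0.6247 - 0.4685i + 0.6247j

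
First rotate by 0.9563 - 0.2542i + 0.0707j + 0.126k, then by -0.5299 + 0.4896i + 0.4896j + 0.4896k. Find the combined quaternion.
-0.4786 + 0.63i + 0.2446j + 0.5605k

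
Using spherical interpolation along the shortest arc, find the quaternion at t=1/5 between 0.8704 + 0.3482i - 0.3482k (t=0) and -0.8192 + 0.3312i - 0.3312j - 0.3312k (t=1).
0.9472 + 0.2196i + 0.0801j - 0.2196k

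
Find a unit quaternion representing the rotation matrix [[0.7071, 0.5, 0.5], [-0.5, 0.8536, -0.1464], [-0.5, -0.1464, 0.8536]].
0.9239 + 0.2706j - 0.2706k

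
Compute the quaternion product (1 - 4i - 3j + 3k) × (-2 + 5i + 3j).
27 + 4i + 24j - 3k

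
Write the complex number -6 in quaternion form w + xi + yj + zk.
-6 + 0i + 0j + 0k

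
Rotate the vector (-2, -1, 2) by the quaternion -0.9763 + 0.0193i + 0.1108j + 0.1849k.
(-2.598, -0.06, 1.499)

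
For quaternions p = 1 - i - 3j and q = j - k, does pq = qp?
No: pq = 3 + 3i - 2k ≠ 3 - 3i + 2j = qp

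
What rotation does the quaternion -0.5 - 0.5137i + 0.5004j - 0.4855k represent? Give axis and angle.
axis = (-0.5932, 0.5778, -0.5606), θ = 4π/3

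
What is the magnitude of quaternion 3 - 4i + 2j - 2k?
√33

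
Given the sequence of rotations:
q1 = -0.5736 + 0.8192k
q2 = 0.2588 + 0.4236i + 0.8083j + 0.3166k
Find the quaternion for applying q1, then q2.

q2 · q1 = -0.4078 + 0.4192i - 0.8107j + 0.0304k
-0.4078 + 0.4192i - 0.8107j + 0.0304k


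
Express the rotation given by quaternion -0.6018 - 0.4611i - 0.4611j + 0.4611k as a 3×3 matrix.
[[0.1495, 0.9802, 0.1298], [-0.1298, 0.1495, -0.9802], [-0.9802, 0.1298, 0.1495]]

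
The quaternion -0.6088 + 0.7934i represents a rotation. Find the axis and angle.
axis = (1, 0, 0), θ = 255°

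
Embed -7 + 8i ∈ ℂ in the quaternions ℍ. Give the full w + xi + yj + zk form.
-7 + 8i + 0j + 0k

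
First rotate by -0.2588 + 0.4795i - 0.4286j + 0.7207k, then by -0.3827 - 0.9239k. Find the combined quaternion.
0.7649 - 0.5795i - 0.279j - 0.0367k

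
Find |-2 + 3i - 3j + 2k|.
√26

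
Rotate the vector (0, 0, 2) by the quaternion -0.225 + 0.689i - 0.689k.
(-1.899, 0.62, 0.101)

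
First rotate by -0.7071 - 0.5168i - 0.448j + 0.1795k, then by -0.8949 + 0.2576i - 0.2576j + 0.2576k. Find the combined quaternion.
0.6043 + 0.3495i + 0.4037j - 0.5913k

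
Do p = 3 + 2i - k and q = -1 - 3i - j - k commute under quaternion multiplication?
No: pq = 2 - 12i + 2j - 4k ≠ 2 - 10i - 8j = qp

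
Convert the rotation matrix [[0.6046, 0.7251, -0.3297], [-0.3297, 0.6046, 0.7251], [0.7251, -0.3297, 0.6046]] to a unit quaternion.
0.8387 - 0.3144i - 0.3144j - 0.3144k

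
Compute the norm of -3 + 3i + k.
√19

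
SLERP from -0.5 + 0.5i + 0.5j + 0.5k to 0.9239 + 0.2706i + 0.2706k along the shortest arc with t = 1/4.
-0.7556 + 0.3446i + 0.4377j + 0.3446k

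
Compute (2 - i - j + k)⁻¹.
0.2857 + 0.1429i + 0.1429j - 0.1429k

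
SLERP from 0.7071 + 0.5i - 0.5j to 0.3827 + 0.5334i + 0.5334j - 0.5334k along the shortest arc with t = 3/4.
0.5625 + 0.6233i + 0.2924j - 0.4579k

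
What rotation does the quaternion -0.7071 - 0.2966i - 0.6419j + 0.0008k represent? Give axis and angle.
axis = (-0.4195, -0.9078, 0.0011), θ = 3π/2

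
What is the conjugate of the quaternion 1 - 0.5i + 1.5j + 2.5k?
1 + 0.5i - 1.5j - 2.5k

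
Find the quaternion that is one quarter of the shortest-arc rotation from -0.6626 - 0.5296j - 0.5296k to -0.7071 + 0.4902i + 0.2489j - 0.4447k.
-0.7388 + 0.1423i - 0.3541j - 0.5555k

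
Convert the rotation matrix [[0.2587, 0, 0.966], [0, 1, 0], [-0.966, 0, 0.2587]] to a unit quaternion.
0.7933 + 0.6088j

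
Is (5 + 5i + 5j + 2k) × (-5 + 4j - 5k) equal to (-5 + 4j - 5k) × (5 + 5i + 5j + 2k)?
No: pq = -35 - 58i + 20j - 15k ≠ -35 + 8i - 30j - 55k = qp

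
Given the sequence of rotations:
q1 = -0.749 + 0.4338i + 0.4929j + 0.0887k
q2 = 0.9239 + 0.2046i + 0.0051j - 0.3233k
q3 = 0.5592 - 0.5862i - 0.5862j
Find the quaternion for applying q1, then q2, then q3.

q2 · q1 = -0.7546 + 0.4073i + 0.2932j + 0.4227k
q3 · q2 · q1 = -0.0113 + 0.4223i + 0.8541j + 0.3033k
-0.0113 + 0.4223i + 0.8541j + 0.3033k


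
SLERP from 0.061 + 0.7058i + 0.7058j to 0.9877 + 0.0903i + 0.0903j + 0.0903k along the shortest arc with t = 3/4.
0.8864 + 0.3225i + 0.3225j + 0.0791k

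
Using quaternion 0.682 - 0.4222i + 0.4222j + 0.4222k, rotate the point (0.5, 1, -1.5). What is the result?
(-1.118, -1.002, -1.116)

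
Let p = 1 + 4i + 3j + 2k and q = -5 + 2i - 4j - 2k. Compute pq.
3 - 16i - 7j - 34k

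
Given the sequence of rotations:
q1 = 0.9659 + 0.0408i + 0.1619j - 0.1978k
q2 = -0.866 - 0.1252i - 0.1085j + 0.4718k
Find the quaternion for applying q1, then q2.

q2 · q1 = -0.7205 - 0.2112i - 0.2505j + 0.6112k
-0.7205 - 0.2112i - 0.2505j + 0.6112k


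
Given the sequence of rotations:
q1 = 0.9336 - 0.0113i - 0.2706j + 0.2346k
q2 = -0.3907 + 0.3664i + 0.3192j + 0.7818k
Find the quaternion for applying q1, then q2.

q2 · q1 = -0.4577 + 0.6329i + 0.3089j + 0.5427k
-0.4577 + 0.6329i + 0.3089j + 0.5427k


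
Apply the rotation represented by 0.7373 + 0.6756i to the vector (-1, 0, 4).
(-1, -3.985, 0.349)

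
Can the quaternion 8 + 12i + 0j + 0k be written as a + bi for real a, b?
Yes. The quaternion 8 + 12i has j- and k-coefficients y = z = 0, so it lies in the complex subalgebra spanned by 1 and i.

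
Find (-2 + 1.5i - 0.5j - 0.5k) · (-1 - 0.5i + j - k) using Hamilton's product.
2.75 + 0.5i + 0.25j + 3.75k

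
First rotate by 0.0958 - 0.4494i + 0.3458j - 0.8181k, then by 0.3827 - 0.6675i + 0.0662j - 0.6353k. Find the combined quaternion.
-0.8059 - 0.0704i - 0.1219j - 0.575k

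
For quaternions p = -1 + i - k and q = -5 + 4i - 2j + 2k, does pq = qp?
No: pq = 3 - 11i - 4j + k ≠ 3 - 7i + 8j + 5k = qp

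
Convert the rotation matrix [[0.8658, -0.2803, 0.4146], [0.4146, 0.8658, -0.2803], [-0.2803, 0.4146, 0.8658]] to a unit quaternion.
0.9483 + 0.1832i + 0.1832j + 0.1832k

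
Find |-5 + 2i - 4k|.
√45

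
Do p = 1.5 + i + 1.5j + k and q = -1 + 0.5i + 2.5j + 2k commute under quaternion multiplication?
No: pq = -7.75 + 0.25i + 0.75j + 3.75k ≠ -7.75 - 0.75i + 3.75j + 0.25k = qp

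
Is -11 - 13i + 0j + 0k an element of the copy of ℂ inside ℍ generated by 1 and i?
Yes. The quaternion -11 - 13i has j- and k-coefficients y = z = 0, so it lies in the complex subalgebra spanned by 1 and i.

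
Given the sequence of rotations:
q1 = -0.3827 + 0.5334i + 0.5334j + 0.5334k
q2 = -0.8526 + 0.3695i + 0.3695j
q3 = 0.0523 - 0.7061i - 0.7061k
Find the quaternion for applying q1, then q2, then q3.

q2 · q1 = -0.0679 - 0.3991i - 0.7933j - 0.4548k
q3 · q2 · q1 = -0.6065 - 0.5331i - 0.0808j + 0.5843k
-0.6065 - 0.5331i - 0.0808j + 0.5843k


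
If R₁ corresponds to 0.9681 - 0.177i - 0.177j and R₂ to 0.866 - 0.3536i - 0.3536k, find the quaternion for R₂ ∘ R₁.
0.7758 - 0.5582i - 0.0907j - 0.2797k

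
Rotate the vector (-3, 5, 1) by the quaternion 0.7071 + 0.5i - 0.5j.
(-4.707, 3.293, 1.414)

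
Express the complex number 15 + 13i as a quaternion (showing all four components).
15 + 13i + 0j + 0k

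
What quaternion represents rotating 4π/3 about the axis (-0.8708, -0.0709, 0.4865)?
-0.5 - 0.7541i - 0.0614j + 0.4213k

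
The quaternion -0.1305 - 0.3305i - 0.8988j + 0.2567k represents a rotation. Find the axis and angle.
axis = (-0.3334, -0.9066, 0.2589), θ = 195°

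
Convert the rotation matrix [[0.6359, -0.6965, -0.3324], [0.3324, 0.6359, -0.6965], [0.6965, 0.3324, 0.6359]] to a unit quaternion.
0.8526 + 0.3017i - 0.3017j + 0.3017k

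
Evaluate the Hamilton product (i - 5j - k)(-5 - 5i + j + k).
11 - 9i + 29j - 19k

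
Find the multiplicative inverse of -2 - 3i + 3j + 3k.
-0.0645 + 0.0968i - 0.0968j - 0.0968k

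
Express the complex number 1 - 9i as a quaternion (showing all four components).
1 - 9i + 0j + 0k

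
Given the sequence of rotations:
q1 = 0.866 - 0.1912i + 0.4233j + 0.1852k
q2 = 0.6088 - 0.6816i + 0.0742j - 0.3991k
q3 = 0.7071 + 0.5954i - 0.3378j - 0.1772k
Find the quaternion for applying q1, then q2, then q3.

q2 · q1 = 0.4394 - 0.524i + 0.5245j - 0.5072k
q3 · q2 · q1 = 0.71 + 0.1554i + 0.6173j - 0.3012k
0.71 + 0.1554i + 0.6173j - 0.3012k


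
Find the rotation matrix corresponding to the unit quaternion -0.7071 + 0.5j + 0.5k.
[[0, 0.7071, -0.7071], [-0.7071, 0.5, 0.5], [0.7071, 0.5, 0.5]]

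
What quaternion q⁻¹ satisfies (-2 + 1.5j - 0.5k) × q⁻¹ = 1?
-0.3077 - 0.2308j + 0.0769k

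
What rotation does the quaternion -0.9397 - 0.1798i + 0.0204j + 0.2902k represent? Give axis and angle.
axis = (-0.5257, 0.0597, 0.8486), θ = 320°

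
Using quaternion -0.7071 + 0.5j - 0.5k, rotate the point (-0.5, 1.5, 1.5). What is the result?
(-2.121, -0.354, -0.354)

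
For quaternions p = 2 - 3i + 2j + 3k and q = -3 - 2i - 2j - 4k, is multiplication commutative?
No: pq = 4 + 3i - 28j - 7k ≠ 4 + 7i + 8j - 27k = qp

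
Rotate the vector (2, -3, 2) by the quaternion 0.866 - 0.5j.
(-0.732, -3, 2.732)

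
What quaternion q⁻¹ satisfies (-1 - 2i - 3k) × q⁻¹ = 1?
-0.0714 + 0.1429i + 0.2143k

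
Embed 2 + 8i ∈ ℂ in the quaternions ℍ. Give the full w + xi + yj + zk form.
2 + 8i + 0j + 0k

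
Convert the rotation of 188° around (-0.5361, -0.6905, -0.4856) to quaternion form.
-0.0698 - 0.5348i - 0.6888j - 0.4844k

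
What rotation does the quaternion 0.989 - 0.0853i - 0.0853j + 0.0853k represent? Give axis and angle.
axis = (-√3/3, -√3/3, √3/3), θ = 17°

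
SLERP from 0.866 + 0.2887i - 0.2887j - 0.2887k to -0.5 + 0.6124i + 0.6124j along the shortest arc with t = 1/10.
0.8761 + 0.1952i - 0.3475j - 0.2713k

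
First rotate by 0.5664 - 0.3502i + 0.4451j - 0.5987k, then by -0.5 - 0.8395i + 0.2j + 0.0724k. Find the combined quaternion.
-0.6229 - 0.4524i - 0.6372j + 0.0367k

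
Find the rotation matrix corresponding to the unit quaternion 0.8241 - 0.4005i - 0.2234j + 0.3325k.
[[0.6791, -0.3691, -0.6345], [0.727, 0.4581, 0.5115], [0.1019, -0.8087, 0.5794]]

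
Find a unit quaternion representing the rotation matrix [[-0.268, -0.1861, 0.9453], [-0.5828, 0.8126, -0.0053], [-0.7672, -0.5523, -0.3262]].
0.5519 - 0.2478i + 0.7757j - 0.1797k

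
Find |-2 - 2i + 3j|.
√17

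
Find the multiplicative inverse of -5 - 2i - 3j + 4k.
-0.0926 + 0.037i + 0.0556j - 0.0741k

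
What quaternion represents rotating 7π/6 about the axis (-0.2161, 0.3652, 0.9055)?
-0.2588 - 0.2087i + 0.3528j + 0.8746k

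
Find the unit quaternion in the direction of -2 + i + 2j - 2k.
-0.5547 + 0.2774i + 0.5547j - 0.5547k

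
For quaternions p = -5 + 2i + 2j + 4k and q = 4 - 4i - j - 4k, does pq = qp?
No: pq = 6 + 24i + 5j + 42k ≠ 6 + 32i + 21j + 30k = qp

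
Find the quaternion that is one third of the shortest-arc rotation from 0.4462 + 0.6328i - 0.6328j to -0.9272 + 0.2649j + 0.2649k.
0.6797 + 0.4605i - 0.5619j - 0.1014k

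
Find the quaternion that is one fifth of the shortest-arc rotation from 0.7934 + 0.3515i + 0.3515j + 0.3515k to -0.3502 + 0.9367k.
0.6399 + 0.33i + 0.33j + 0.6106k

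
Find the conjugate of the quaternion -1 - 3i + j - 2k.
-1 + 3i - j + 2k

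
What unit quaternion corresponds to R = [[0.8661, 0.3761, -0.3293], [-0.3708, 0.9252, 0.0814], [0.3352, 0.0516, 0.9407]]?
0.9659 - 0.0077i - 0.172j - 0.1933k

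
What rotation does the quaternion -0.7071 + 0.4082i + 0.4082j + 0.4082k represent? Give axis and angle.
axis = (√3/3, √3/3, √3/3), θ = 3π/2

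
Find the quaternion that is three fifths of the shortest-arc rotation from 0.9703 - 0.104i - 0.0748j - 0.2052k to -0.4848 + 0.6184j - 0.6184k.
0.8155 - 0.051i - 0.4704j + 0.3332k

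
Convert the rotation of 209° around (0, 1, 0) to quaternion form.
-0.2504 + 0.9681j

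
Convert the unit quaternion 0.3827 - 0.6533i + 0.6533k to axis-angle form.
axis = (-√2/2, 0, √2/2), θ = 3π/4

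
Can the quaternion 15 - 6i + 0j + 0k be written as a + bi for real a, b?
Yes. The quaternion 15 - 6i has j- and k-coefficients y = z = 0, so it lies in the complex subalgebra spanned by 1 and i.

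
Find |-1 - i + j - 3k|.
√12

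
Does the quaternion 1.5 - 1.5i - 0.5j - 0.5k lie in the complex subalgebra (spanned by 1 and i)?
No. The quaternion 1.5 - 1.5i - 0.5j - 0.5k has j-coefficient y = -0.5 and k-coefficient z = -0.5, not both zero, so it does not lie in the complex subalgebra spanned by 1 and i.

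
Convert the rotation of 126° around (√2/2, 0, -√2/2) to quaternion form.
0.454 + 0.63i - 0.63k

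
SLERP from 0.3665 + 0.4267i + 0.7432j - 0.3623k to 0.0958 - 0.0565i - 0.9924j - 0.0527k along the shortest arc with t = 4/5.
0.0014 + 0.1414i + 0.9893j - 0.0363k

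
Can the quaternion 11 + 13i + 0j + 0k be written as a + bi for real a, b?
Yes. The quaternion 11 + 13i has j- and k-coefficients y = z = 0, so it lies in the complex subalgebra spanned by 1 and i.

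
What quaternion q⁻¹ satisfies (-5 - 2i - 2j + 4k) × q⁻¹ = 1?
-0.102 + 0.0408i + 0.0408j - 0.0816k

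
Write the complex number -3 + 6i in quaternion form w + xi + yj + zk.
-3 + 6i + 0j + 0k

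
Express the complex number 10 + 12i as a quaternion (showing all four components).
10 + 12i + 0j + 0k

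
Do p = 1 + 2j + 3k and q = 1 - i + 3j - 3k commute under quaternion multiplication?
No: pq = 4 - 16i + 2j + 2k ≠ 4 + 14i + 8j - 2k = qp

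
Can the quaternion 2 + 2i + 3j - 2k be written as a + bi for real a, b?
No. The quaternion 2 + 2i + 3j - 2k has j-coefficient y = 3 and k-coefficient z = -2, not both zero, so it does not lie in the complex subalgebra spanned by 1 and i.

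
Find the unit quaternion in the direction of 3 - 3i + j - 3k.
0.5669 - 0.5669i + 0.189j - 0.5669k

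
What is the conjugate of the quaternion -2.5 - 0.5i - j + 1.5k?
-2.5 + 0.5i + j - 1.5k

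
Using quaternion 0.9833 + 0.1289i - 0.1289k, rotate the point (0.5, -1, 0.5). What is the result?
(0.213, -1.187, 0.213)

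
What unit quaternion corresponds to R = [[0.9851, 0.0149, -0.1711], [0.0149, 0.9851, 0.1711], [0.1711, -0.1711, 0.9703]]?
0.9925 - 0.0862i - 0.0862j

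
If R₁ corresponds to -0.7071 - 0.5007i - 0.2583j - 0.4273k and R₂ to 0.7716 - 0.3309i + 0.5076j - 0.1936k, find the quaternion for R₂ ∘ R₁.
-0.6629 - 0.4193i - 0.6027j + 0.1468k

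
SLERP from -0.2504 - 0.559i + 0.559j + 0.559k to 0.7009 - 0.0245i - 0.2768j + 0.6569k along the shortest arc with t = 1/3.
0.1278 - 0.4869i + 0.3405j + 0.7942k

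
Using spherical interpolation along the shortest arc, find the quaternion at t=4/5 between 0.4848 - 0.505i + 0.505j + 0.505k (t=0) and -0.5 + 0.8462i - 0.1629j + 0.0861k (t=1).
0.5227 - 0.8149i + 0.247j + 0.0401k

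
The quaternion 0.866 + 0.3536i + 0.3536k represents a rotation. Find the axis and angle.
axis = (√2/2, 0, √2/2), θ = π/3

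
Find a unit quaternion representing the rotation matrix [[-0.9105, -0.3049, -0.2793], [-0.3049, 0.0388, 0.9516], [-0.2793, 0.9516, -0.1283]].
-0.2115i + 0.7207j + 0.6602k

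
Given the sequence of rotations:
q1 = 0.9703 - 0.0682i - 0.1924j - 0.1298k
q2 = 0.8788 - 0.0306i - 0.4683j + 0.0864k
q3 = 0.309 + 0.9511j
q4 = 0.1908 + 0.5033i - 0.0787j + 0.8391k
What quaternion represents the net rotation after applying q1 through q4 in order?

q2 · q1 = 0.7717 - 0.0122i - 0.6333j - 0.0563k
q3 · q2 · q1 = 0.8408 - 0.0573i + 0.5383j - 0.0058k
q4 · q3 · q2 · q1 = 0.2365 - 0.039i - 0.0086j + 0.9708k
0.2365 - 0.039i - 0.0086j + 0.9708k


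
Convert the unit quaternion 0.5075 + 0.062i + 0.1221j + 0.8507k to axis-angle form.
axis = (0.072, 0.1417, 0.9873), θ = 119°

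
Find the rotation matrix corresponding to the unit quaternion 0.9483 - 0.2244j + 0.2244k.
[[0.7986, -0.4256, -0.4256], [0.4256, 0.8993, -0.1007], [0.4256, -0.1007, 0.8993]]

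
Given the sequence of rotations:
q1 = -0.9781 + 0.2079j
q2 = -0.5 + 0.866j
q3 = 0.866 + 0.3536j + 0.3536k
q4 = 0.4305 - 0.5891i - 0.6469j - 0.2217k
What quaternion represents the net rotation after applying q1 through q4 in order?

q2 · q1 = 0.309 - 0.951j
q3 · q2 · q1 = 0.6039 + 0.3363i - 0.7143j + 0.1093k
q4 · q3 · q2 · q1 = 0.0202 - 0.44i - 0.7083j + 0.5515k
0.0202 - 0.44i - 0.7083j + 0.5515k


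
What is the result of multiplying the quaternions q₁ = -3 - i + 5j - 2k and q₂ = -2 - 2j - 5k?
6 - 27i - 9j + 21k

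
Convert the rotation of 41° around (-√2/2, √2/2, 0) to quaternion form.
0.9367 - 0.2476i + 0.2476j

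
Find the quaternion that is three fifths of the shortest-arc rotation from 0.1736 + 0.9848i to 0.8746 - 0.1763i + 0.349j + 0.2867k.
-0.6001 + 0.7133i - 0.2797j - 0.2298k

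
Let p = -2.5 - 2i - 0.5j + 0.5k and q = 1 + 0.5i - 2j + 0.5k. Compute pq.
-2.75 - 2.5i + 5.75j + 3.5k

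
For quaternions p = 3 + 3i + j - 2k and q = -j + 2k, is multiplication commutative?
No: pq = 5 - 9j + 3k ≠ 5 + 3j + 9k = qp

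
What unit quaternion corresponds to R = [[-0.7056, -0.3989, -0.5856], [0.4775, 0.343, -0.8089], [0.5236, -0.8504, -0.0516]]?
-0.3827 + 0.0271i + 0.7246j - 0.5725k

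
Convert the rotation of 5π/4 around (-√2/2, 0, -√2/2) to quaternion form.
-0.3827 - 0.6533i - 0.6533k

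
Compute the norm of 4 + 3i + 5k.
√50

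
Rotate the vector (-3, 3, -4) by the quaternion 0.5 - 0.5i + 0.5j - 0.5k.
(-4, 3, -3)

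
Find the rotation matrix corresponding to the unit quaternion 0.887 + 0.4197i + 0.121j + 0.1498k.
[[0.9258, -0.1642, 0.3404], [0.3673, 0.6028, -0.7083], [-0.0889, 0.7808, 0.6184]]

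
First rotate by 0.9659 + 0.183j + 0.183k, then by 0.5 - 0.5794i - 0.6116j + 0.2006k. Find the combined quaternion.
0.5582 - 0.7083i - 0.3932j + 0.1792k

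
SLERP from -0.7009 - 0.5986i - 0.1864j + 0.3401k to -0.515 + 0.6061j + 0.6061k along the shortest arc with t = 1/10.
-0.7209 - 0.5615i - 0.1002j + 0.3937k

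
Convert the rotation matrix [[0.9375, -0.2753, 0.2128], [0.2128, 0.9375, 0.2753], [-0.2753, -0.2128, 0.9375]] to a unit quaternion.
0.9763 - 0.125i + 0.125j + 0.125k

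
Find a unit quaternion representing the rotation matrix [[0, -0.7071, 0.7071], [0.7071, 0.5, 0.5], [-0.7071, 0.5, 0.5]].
0.7071 + 0.5j + 0.5k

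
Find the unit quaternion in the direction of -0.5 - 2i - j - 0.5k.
-0.2132 - 0.8528i - 0.4264j - 0.2132k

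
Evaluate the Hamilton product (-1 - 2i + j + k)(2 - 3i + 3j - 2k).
-9 - 6i - 8j + k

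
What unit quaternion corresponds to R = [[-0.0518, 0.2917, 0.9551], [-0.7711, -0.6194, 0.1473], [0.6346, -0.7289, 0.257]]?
-0.3827 + 0.5724i - 0.2094j + 0.6943k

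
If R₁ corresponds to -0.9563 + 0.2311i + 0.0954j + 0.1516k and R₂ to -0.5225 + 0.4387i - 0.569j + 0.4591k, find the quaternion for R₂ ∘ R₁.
0.383 - 0.6703i + 0.5339j - 0.3449k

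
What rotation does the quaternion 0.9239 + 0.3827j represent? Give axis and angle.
axis = (0, 1, 0), θ = π/4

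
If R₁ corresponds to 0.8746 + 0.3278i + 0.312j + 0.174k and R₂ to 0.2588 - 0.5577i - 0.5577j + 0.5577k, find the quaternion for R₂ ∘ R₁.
0.4861 - 0.674i - 0.1272j + 0.5416k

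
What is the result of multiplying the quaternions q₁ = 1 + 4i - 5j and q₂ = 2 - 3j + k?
-13 + 3i - 17j - 11k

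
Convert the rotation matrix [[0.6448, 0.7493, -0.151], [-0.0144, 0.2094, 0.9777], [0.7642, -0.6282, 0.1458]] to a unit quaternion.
0.7071 - 0.5678i - 0.3236j - 0.27k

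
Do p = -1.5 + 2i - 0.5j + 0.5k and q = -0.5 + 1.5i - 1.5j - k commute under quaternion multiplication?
No: pq = -2.5 - 2i + 5.25j - k ≠ -2.5 - 4.5i - 0.25j + 3.5k = qp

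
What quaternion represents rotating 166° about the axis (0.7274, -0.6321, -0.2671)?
0.1219 + 0.722i - 0.6274j - 0.2651k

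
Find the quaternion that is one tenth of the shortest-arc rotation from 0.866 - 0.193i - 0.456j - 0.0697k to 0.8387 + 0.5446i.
0.897 - 0.116i - 0.4216j - 0.0644k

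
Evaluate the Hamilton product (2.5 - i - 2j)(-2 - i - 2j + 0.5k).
-10 - 1.5i - 0.5j + 1.25k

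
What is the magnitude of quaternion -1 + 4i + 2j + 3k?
√30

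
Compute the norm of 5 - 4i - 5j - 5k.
√91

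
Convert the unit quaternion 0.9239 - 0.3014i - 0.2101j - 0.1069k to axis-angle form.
axis = (-0.7877, -0.5491, -0.2794), θ = π/4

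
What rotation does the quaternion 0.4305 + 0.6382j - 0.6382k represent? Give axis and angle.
axis = (0, √2/2, -√2/2), θ = 129°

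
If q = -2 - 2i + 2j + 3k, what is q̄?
-2 + 2i - 2j - 3k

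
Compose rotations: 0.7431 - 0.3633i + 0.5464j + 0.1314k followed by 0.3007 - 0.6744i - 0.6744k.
0.0671 - 0.2419i + 0.4979j - 0.8301k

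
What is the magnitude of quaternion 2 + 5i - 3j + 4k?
√54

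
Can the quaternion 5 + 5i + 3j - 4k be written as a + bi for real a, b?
No. The quaternion 5 + 5i + 3j - 4k has j-coefficient y = 3 and k-coefficient z = -4, not both zero, so it does not lie in the complex subalgebra spanned by 1 and i.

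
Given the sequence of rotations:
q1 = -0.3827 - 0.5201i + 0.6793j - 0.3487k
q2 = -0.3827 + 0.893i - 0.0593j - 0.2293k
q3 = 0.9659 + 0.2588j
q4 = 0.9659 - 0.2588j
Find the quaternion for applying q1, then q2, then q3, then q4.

q2 · q1 = 0.5712 + 0.0337i + 0.1934j + 0.797k
q3 · q2 · q1 = 0.5017 + 0.2388i + 0.3346j + 0.7611k
q4 · q3 · q2 · q1 = 0.5712 + 0.0337i + 0.1934j + 0.7969k
0.5712 + 0.0337i + 0.1934j + 0.7969k


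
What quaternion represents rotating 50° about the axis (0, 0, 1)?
0.9063 + 0.4226k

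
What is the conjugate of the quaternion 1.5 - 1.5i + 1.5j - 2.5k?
1.5 + 1.5i - 1.5j + 2.5k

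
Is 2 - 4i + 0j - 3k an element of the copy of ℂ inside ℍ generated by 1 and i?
No. The quaternion 2 - 4i - 3k has j-coefficient y = 0 and k-coefficient z = -3, not both zero, so it does not lie in the complex subalgebra spanned by 1 and i.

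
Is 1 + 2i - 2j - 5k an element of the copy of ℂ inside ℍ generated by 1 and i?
No. The quaternion 1 + 2i - 2j - 5k has j-coefficient y = -2 and k-coefficient z = -5, not both zero, so it does not lie in the complex subalgebra spanned by 1 and i.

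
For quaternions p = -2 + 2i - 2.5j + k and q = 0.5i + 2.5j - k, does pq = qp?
No: pq = 6.25 - i - 2.5j + 8.25k ≠ 6.25 - i - 7.5j - 4.25k = qp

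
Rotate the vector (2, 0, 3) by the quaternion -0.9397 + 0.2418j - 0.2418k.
(0.169, 0.558, 3.558)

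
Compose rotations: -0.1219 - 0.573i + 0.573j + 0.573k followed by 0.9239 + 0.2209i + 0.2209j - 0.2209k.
0.014 - 0.3032i + 0.5025j + 0.8095k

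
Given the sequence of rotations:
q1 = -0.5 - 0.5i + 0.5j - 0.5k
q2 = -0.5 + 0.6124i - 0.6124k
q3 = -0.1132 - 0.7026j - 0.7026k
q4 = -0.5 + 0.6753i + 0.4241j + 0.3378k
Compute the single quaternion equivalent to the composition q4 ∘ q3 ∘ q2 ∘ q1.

q2 · q1 = 0.25 + 0.25i + 0.3624j + 0.8624k
q3 · q2 · q1 = 0.8322 - 0.3796i - 0.3923j - 0.0976k
q4 · q3 · q2 · q1 = 0.0396 + 0.8429i + 0.4868j + 0.226k
0.0396 + 0.8429i + 0.4868j + 0.226k


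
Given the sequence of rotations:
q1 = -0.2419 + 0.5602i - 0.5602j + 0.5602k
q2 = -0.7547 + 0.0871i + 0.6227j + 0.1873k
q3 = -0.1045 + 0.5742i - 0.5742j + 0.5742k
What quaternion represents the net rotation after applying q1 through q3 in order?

q2 · q1 = 0.3777 + 0.0099i + 0.3283j - 0.8657k
q3 · q2 · q1 = 0.6404 + 0.5244i + 0.2516j + 0.5015k
0.6404 + 0.5244i + 0.2516j + 0.5015k


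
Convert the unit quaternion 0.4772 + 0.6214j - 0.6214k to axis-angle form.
axis = (0, √2/2, -√2/2), θ = 123°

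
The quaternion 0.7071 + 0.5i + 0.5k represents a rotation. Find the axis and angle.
axis = (√2/2, 0, √2/2), θ = π/2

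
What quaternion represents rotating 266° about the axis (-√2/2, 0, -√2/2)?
-0.682 - 0.5171i - 0.5171k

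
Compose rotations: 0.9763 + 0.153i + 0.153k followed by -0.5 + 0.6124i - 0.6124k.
-0.4881 + 0.5214i - 0.1874j - 0.6744k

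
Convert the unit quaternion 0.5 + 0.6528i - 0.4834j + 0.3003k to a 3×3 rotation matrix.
[[0.3523, -0.9314, -0.0913], [-0.3308, -0.0327, -0.9431], [0.8755, 0.3625, -0.3196]]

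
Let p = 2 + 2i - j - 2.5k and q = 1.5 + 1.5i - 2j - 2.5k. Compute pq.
-8.25 + 3.5i - 4.25j - 11.25k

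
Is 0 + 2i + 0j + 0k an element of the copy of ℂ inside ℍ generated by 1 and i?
Yes. The quaternion 2i has j- and k-coefficients y = z = 0, so it lies in the complex subalgebra spanned by 1 and i.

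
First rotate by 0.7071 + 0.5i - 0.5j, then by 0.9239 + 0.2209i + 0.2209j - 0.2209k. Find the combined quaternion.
0.6533 + 0.5077i - 0.4162j - 0.3771k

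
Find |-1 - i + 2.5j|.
2.872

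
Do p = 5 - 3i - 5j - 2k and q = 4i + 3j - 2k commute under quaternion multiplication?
No: pq = 23 + 36i + j + k ≠ 23 + 4i + 29j - 21k = qp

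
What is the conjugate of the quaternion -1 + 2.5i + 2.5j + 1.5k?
-1 - 2.5i - 2.5j - 1.5k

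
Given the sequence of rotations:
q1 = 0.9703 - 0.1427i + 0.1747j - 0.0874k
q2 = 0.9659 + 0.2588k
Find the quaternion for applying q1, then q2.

q2 · q1 = 0.9598 - 0.183i + 0.1318j + 0.1667k
0.9598 - 0.183i + 0.1318j + 0.1667k


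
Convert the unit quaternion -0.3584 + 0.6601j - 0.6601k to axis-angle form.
axis = (0, √2/2, -√2/2), θ = 222°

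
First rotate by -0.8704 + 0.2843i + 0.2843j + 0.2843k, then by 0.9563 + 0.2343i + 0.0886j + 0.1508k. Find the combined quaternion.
-0.967 + 0.0503i + 0.171j + 0.182k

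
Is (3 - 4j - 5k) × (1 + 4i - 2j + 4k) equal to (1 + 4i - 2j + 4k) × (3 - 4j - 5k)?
No: pq = 15 - 14i - 30j + 23k ≠ 15 + 38i + 10j - 9k = qp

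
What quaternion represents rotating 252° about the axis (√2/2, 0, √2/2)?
-0.5878 + 0.5721i + 0.5721k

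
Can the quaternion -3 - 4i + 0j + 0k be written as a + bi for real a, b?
Yes. The quaternion -3 - 4i has j- and k-coefficients y = z = 0, so it lies in the complex subalgebra spanned by 1 and i.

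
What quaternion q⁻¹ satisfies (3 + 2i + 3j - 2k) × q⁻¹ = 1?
0.1154 - 0.0769i - 0.1154j + 0.0769k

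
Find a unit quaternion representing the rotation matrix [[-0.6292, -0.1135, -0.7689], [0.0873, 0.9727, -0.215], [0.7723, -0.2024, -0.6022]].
-0.4305 - 0.0073i + 0.895j - 0.1166k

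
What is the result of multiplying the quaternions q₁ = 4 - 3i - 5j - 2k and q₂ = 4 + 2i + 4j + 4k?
50 - 16i + 4j + 6k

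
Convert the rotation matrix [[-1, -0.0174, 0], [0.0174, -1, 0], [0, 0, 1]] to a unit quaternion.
0.0087 + k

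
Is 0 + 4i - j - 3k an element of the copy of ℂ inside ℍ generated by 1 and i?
No. The quaternion 4i - j - 3k has j-coefficient y = -1 and k-coefficient z = -3, not both zero, so it does not lie in the complex subalgebra spanned by 1 and i.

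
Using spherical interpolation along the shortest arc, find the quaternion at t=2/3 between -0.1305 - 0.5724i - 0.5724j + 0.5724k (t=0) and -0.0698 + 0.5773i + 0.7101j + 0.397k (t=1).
0.0003 - 0.6544i - 0.753j - 0.0686k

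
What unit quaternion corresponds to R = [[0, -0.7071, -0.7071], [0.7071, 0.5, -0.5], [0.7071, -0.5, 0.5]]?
0.7071 - 0.5j + 0.5k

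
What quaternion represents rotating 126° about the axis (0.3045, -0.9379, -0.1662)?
0.454 + 0.2713i - 0.8357j - 0.1481k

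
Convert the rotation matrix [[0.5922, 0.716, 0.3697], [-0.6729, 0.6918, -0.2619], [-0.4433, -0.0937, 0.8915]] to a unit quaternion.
0.891 + 0.0472i + 0.2281j - 0.3897k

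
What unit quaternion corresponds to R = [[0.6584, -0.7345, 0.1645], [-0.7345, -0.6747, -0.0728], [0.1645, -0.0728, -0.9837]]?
0.9106i - 0.4033j + 0.0903k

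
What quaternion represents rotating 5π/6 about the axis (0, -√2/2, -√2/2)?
0.2588 - 0.683j - 0.683k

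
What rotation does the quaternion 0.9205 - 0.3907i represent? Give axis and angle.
axis = (-1, 0, 0), θ = 46°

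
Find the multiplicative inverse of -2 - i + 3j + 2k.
-0.1111 + 0.0556i - 0.1667j - 0.1111k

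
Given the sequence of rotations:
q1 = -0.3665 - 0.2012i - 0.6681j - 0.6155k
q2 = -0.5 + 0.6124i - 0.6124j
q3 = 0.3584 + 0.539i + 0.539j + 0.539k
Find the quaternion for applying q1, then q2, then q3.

q2 · q1 = -0.1027 + 0.2531i + 0.9354j - 0.2246k
q3 · q2 · q1 = -0.5563 - 0.5899i + 0.5374j + 0.2319k
-0.5563 - 0.5899i + 0.5374j + 0.2319k


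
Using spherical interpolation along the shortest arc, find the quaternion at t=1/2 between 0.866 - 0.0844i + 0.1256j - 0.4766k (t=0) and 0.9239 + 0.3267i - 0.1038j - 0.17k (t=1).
0.9329 + 0.1263i + 0.0114j - 0.337k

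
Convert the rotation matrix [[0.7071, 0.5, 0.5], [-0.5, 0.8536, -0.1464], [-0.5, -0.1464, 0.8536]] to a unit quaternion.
0.9239 + 0.2706j - 0.2706k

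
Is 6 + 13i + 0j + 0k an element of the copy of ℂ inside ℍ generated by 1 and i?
Yes. The quaternion 6 + 13i has j- and k-coefficients y = z = 0, so it lies in the complex subalgebra spanned by 1 and i.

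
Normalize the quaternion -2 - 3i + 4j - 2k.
-0.3482 - 0.5222i + 0.6963j - 0.3482k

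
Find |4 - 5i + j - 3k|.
√51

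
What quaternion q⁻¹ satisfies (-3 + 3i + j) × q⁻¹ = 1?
-0.1579 - 0.1579i - 0.0526j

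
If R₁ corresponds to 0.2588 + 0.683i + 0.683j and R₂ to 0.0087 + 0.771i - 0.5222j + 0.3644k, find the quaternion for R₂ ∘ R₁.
-0.1677 - 0.0434i + 0.1197j + 0.9776k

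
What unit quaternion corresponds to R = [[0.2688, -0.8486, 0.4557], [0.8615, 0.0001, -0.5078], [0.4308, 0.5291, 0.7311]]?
0.7071 + 0.3666i + 0.0088j + 0.6046k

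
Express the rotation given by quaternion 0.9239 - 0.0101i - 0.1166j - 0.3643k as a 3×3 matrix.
[[0.7074, 0.6755, -0.2081], [-0.6708, 0.7344, 0.1036], [0.2228, 0.0663, 0.9726]]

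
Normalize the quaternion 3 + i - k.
0.9045 + 0.3015i - 0.3015k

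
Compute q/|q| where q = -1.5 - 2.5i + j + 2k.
-0.4082 - 0.6804i + 0.2722j + 0.5443k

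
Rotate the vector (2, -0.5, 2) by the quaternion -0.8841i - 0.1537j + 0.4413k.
(-0.57, 0.749, -2.714)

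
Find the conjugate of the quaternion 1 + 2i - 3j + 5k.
1 - 2i + 3j - 5k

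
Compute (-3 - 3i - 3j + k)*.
-3 + 3i + 3j - k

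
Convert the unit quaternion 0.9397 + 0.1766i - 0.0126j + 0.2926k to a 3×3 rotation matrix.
[[0.8285, -0.5544, 0.0797], [0.5455, 0.7664, -0.3393], [0.127, 0.3245, 0.9373]]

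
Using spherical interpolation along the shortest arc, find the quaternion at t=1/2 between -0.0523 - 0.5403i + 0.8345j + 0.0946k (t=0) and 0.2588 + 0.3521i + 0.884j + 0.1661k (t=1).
0.1173 - 0.1069i + 0.9762j + 0.1481k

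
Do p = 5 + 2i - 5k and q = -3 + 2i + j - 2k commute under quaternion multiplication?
No: pq = -29 + 9i - j + 7k ≠ -29 - i + 11j + 3k = qp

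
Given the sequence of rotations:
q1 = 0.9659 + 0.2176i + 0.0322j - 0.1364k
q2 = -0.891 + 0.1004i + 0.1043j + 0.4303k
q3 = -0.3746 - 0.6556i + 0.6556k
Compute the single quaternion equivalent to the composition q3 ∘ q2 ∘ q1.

q2 · q1 = -0.8271 - 0.125i + 0.1794j + 0.5177k
q3 · q2 · q1 = -0.1115 + 0.4715i + 0.1903j - 0.8538k
-0.1115 + 0.4715i + 0.1903j - 0.8538k


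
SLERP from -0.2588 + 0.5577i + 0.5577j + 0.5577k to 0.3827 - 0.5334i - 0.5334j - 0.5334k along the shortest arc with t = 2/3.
-0.342 + 0.5425i + 0.5425j + 0.5425k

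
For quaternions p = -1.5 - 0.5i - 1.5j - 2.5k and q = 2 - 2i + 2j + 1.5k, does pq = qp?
No: pq = 2.75 + 4.75i - 0.25j - 11.25k ≠ 2.75 - 0.75i - 11.75j - 3.25k = qp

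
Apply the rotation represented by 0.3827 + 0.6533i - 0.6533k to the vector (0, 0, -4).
(3.414, 2, -0.586)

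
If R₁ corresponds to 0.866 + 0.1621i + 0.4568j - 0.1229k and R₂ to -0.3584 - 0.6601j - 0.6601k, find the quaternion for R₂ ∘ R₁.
-0.09 + 0.3246i - 0.8424j - 0.4206k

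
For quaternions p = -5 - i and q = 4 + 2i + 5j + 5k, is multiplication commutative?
No: pq = -18 - 14i - 20j - 30k ≠ -18 - 14i - 30j - 20k = qp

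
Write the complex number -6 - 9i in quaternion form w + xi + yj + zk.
-6 - 9i + 0j + 0k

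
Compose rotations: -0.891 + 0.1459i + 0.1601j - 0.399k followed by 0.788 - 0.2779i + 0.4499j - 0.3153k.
-0.8594 + 0.2335i - 0.4316j - 0.1436k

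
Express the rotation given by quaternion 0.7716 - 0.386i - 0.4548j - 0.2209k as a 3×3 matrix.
[[0.4887, 0.692, -0.5313], [0.0102, 0.6044, 0.7966], [0.8724, -0.3947, 0.2883]]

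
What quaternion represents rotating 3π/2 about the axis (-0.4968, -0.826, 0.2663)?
-0.7071 - 0.3513i - 0.5841j + 0.1883k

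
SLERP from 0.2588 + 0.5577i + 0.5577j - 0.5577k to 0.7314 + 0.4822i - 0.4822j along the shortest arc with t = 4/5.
0.7371 + 0.5934i - 0.2838j - 0.1548k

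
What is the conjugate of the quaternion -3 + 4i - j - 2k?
-3 - 4i + j + 2k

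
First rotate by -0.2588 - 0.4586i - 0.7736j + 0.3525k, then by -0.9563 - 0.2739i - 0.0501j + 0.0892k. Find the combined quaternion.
0.0517 + 0.5608i + 0.8084j - 0.1713k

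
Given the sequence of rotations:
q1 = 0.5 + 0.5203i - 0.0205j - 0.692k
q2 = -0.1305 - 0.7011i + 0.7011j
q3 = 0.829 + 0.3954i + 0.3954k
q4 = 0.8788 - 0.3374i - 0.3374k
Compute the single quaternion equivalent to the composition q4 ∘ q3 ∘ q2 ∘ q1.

q2 · q1 = 0.3139 - 0.9036i - 0.1319j - 0.2601k
q3 · q2 · q1 = 0.7204 - 0.5728i - 0.3638j - 0.1437k
q4 · q3 · q2 · q1 = 0.3913 - 0.8692i - 0.1749j - 0.2466k
0.3913 - 0.8692i - 0.1749j - 0.2466k


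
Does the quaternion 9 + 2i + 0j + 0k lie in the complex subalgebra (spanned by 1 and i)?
Yes. The quaternion 9 + 2i has j- and k-coefficients y = z = 0, so it lies in the complex subalgebra spanned by 1 and i.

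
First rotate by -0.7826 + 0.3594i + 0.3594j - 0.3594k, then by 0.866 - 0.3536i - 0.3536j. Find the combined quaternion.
-0.4236 + 0.7151i + 0.4609j - 0.3112k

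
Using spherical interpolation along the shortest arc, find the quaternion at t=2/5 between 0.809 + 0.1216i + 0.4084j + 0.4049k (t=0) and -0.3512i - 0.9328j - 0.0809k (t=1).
0.5561 + 0.2513i + 0.7261j + 0.3169k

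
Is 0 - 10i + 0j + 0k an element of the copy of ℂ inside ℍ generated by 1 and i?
Yes. The quaternion -10i has j- and k-coefficients y = z = 0, so it lies in the complex subalgebra spanned by 1 and i.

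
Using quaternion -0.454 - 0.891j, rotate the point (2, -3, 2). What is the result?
(0.443, -3, -2.794)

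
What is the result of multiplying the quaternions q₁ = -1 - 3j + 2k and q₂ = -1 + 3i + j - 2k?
8 + i + 8j + 9k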